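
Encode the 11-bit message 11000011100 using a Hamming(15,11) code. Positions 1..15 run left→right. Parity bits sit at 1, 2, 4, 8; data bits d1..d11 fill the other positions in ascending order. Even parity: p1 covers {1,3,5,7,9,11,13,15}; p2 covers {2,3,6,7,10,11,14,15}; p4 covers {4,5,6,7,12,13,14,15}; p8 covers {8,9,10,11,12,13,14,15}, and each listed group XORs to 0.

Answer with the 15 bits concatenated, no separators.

001110010011100

Place data at non-parity positions: p1 p2 1 p4 1 0 0 p8 0 0 1 1 1 0 0
p1 (pos 1,3,5,7,9,11,13,15): XOR of data positions = 1⊕1⊕0⊕0⊕1⊕1⊕0 = 0
p2 (pos 2,3,6,7,10,11,14,15): XOR of data positions = 1⊕0⊕0⊕0⊕1⊕0⊕0 = 0
p4 (pos 4,5,6,7,12,13,14,15): XOR of data positions = 1⊕0⊕0⊕1⊕1⊕0⊕0 = 1
p8 (pos 8,9,10,11,12,13,14,15): XOR of data positions = 0⊕0⊕1⊕1⊕1⊕0⊕0 = 1
Codeword: 001110010011100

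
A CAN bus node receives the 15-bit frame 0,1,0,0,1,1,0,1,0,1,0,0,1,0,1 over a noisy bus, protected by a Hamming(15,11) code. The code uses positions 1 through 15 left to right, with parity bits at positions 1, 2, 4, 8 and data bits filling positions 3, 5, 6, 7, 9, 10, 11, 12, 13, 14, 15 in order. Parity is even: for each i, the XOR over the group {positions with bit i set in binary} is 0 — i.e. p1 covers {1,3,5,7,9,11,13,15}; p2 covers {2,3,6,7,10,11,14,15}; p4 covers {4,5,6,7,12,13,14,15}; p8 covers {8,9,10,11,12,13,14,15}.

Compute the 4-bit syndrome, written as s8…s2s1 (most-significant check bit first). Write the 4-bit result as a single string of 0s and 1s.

0001

s1 (pos 1,3,5,7,9,11,13,15): 0⊕0⊕1⊕0⊕0⊕0⊕1⊕1 = 1
s2 (pos 2,3,6,7,10,11,14,15): 1⊕0⊕1⊕0⊕1⊕0⊕0⊕1 = 0
s4 (pos 4,5,6,7,12,13,14,15): 0⊕1⊕1⊕0⊕0⊕1⊕0⊕1 = 0
s8 (pos 8,9,10,11,12,13,14,15): 1⊕0⊕1⊕0⊕0⊕1⊕0⊕1 = 0
Syndrome s8…s1 = 0001 → error at position 1.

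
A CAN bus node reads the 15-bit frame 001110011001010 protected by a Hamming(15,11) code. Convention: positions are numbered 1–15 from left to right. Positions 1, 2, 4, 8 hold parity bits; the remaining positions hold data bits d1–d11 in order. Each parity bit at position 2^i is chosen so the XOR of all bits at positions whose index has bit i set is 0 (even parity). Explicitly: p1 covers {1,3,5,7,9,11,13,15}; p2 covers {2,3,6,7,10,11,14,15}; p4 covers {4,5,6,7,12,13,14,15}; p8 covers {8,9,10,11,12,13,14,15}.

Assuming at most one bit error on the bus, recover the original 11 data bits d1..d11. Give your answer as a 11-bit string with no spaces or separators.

11001001010

s1 (pos 1,3,5,7,9,11,13,15): 0⊕1⊕1⊕0⊕1⊕0⊕0⊕0 = 1
s2 (pos 2,3,6,7,10,11,14,15): 0⊕1⊕0⊕0⊕0⊕0⊕1⊕0 = 0
s4 (pos 4,5,6,7,12,13,14,15): 1⊕1⊕0⊕0⊕1⊕0⊕1⊕0 = 0
s8 (pos 8,9,10,11,12,13,14,15): 1⊕1⊕0⊕0⊕1⊕0⊕1⊕0 = 0
Syndrome s8…s1 = 0001 → error at position 1.
Flip position 1: 001110011001010 → 101110011001010
Read data bits from positions 3,5,6,7,9,10,11,12,13,14,15: 11001001010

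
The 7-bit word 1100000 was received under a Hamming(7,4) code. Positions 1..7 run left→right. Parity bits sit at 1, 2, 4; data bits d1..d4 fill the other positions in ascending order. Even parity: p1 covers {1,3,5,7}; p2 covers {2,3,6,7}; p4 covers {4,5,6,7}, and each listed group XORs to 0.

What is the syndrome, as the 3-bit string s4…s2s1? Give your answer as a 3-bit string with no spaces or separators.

011

s1 (pos 1,3,5,7): 1⊕0⊕0⊕0 = 1
s2 (pos 2,3,6,7): 1⊕0⊕0⊕0 = 1
s4 (pos 4,5,6,7): 0⊕0⊕0⊕0 = 0
Syndrome s4…s1 = 011 → error at position 3.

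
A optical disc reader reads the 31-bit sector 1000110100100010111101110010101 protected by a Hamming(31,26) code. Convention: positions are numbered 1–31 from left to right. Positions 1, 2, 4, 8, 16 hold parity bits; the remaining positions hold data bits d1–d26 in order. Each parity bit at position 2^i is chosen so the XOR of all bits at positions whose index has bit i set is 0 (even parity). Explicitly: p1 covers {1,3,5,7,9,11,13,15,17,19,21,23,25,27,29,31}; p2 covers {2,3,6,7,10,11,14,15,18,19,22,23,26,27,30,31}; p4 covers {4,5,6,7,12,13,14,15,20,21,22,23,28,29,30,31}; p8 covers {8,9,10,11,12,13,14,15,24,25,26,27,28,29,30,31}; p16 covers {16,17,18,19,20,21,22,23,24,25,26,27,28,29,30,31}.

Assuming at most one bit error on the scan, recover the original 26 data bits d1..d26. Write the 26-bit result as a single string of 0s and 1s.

01100110001111101110010101

s1 (pos 1,3,5,7,9,11,13,15,17,19,21,23,25,27,29,31): 1⊕0⊕1⊕0⊕0⊕1⊕0⊕1⊕1⊕1⊕0⊕1⊕0⊕1⊕1⊕1 = 0
s2 (pos 2,3,6,7,10,11,14,15,18,19,22,23,26,27,30,31): 0⊕0⊕1⊕0⊕0⊕1⊕0⊕1⊕1⊕1⊕1⊕1⊕0⊕1⊕0⊕1 = 1
s4 (pos 4,5,6,7,12,13,14,15,20,21,22,23,28,29,30,31): 0⊕1⊕1⊕0⊕0⊕0⊕0⊕1⊕1⊕0⊕1⊕1⊕0⊕1⊕0⊕1 = 0
s8 (pos 8,9,10,11,12,13,14,15,24,25,26,27,28,29,30,31): 1⊕0⊕0⊕1⊕0⊕0⊕0⊕1⊕1⊕0⊕0⊕1⊕0⊕1⊕0⊕1 = 1
s16 (pos 16,17,18,19,20,21,22,23,24,25,26,27,28,29,30,31): 0⊕1⊕1⊕1⊕1⊕0⊕1⊕1⊕1⊕0⊕0⊕1⊕0⊕1⊕0⊕1 = 0
Syndrome s16…s1 = 01010 → error at position 10.
Flip position 10: 1000110100100010111101110010101 → 1000110101100010111101110010101
Read data bits from positions 3,5,6,7,9,10,11,12,13,14,15,17,18,19,20,21,22,23,24,25,26,27,28,29,30,31: 01100110001111101110010101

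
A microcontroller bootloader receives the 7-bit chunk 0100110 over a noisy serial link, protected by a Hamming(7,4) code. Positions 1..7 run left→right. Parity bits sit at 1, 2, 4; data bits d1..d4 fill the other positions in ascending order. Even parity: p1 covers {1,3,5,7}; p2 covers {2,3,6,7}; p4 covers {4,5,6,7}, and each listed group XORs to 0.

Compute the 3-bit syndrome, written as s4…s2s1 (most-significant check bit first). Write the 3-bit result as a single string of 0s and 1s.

001

s1 (pos 1,3,5,7): 0⊕0⊕1⊕0 = 1
s2 (pos 2,3,6,7): 1⊕0⊕1⊕0 = 0
s4 (pos 4,5,6,7): 0⊕1⊕1⊕0 = 0
Syndrome s4…s1 = 001 → error at position 1.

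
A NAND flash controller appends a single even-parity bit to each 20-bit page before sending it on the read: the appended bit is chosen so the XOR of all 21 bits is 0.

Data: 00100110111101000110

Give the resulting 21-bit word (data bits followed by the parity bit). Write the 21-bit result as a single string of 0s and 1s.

XOR of the 20 data bits: 0⊕0⊕1⊕0⊕0⊕1⊕1⊕0⊕1⊕1⊕1⊕1⊕0⊕1⊕0⊕0⊕0⊕1⊕1⊕0 = 0
Parity bit = 0 (so all 21 bits XOR to 0).

001001101111010001100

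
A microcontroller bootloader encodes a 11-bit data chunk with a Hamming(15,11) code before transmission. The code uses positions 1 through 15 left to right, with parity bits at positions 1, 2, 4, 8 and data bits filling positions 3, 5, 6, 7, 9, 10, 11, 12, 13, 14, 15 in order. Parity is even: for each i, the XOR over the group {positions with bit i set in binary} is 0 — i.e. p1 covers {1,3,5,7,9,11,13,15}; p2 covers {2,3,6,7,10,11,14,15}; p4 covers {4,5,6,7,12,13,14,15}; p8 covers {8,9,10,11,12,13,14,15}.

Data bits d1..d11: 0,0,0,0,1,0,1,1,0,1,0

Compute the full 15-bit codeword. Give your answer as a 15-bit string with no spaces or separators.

Place data at non-parity positions: p1 p2 0 p4 0 0 0 p8 1 0 1 1 0 1 0
p1 (pos 1,3,5,7,9,11,13,15): XOR of data positions = 0⊕0⊕0⊕1⊕1⊕0⊕0 = 0
p2 (pos 2,3,6,7,10,11,14,15): XOR of data positions = 0⊕0⊕0⊕0⊕1⊕1⊕0 = 0
p4 (pos 4,5,6,7,12,13,14,15): XOR of data positions = 0⊕0⊕0⊕1⊕0⊕1⊕0 = 0
p8 (pos 8,9,10,11,12,13,14,15): XOR of data positions = 1⊕0⊕1⊕1⊕0⊕1⊕0 = 0
Codeword: 000000001011010

000000001011010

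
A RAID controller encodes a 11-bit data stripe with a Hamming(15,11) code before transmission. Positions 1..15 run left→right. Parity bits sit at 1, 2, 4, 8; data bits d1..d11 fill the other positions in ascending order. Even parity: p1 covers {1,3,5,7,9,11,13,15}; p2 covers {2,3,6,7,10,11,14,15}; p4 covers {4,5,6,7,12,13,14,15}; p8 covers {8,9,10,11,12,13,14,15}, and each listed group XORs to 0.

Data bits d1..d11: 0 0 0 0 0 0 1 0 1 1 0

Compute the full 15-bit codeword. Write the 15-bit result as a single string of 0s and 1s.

000000010010110

Place data at non-parity positions: p1 p2 0 p4 0 0 0 p8 0 0 1 0 1 1 0
p1 (pos 1,3,5,7,9,11,13,15): XOR of data positions = 0⊕0⊕0⊕0⊕1⊕1⊕0 = 0
p2 (pos 2,3,6,7,10,11,14,15): XOR of data positions = 0⊕0⊕0⊕0⊕1⊕1⊕0 = 0
p4 (pos 4,5,6,7,12,13,14,15): XOR of data positions = 0⊕0⊕0⊕0⊕1⊕1⊕0 = 0
p8 (pos 8,9,10,11,12,13,14,15): XOR of data positions = 0⊕0⊕1⊕0⊕1⊕1⊕0 = 1
Codeword: 000000010010110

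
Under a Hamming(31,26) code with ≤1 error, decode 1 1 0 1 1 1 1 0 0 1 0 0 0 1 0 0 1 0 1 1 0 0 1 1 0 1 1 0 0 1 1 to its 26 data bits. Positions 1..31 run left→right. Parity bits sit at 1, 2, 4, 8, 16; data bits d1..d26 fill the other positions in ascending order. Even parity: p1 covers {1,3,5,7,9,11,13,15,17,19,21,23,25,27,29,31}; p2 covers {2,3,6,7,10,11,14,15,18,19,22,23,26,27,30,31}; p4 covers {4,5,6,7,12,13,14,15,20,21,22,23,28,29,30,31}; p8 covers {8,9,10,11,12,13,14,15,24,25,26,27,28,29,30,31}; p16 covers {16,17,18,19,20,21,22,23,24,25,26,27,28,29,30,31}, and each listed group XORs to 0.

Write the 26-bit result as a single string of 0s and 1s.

01110100010101100110110001

s1 (pos 1,3,5,7,9,11,13,15,17,19,21,23,25,27,29,31): 1⊕0⊕1⊕1⊕0⊕0⊕0⊕0⊕1⊕1⊕0⊕1⊕0⊕1⊕0⊕1 = 0
s2 (pos 2,3,6,7,10,11,14,15,18,19,22,23,26,27,30,31): 1⊕0⊕1⊕1⊕1⊕0⊕1⊕0⊕0⊕1⊕0⊕1⊕1⊕1⊕1⊕1 = 1
s4 (pos 4,5,6,7,12,13,14,15,20,21,22,23,28,29,30,31): 1⊕1⊕1⊕1⊕0⊕0⊕1⊕0⊕1⊕0⊕0⊕1⊕0⊕0⊕1⊕1 = 1
s8 (pos 8,9,10,11,12,13,14,15,24,25,26,27,28,29,30,31): 0⊕0⊕1⊕0⊕0⊕0⊕1⊕0⊕1⊕0⊕1⊕1⊕0⊕0⊕1⊕1 = 1
s16 (pos 16,17,18,19,20,21,22,23,24,25,26,27,28,29,30,31): 0⊕1⊕0⊕1⊕1⊕0⊕0⊕1⊕1⊕0⊕1⊕1⊕0⊕0⊕1⊕1 = 1
Syndrome s16…s1 = 11110 → error at position 30.
Flip position 30: 1101111001000100101100110110011 → 1101111001000100101100110110001
Read data bits from positions 3,5,6,7,9,10,11,12,13,14,15,17,18,19,20,21,22,23,24,25,26,27,28,29,30,31: 01110100010101100110110001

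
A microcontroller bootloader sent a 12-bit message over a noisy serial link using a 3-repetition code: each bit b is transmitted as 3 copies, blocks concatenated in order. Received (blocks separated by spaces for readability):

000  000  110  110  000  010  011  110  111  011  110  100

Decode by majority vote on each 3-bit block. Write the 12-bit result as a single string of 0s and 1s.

Block 1 (000): 0 ones → 0
Block 2 (000): 0 ones → 0
Block 3 (110): 2 ones → 1
Block 4 (110): 2 ones → 1
Block 5 (000): 0 ones → 0
Block 6 (010): 1 one → 0
Block 7 (011): 2 ones → 1
Block 8 (110): 2 ones → 1
Block 9 (111): 3 ones → 1
Block 10 (011): 2 ones → 1
Block 11 (110): 2 ones → 1
Block 12 (100): 1 one → 0

001100111110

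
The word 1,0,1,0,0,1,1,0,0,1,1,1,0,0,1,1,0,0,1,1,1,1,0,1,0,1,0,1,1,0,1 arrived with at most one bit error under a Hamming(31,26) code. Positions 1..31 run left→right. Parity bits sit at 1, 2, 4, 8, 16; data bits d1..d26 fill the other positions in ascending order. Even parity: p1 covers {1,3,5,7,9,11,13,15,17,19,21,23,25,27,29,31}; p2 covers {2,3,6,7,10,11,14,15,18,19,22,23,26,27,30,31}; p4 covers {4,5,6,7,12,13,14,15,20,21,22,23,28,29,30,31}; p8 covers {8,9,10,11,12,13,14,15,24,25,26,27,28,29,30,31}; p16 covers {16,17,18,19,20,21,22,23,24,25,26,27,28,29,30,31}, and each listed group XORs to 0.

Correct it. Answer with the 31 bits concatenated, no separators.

s1 (pos 1,3,5,7,9,11,13,15,17,19,21,23,25,27,29,31): 1⊕1⊕0⊕1⊕0⊕1⊕0⊕1⊕0⊕1⊕1⊕0⊕0⊕0⊕1⊕1 = 1
s2 (pos 2,3,6,7,10,11,14,15,18,19,22,23,26,27,30,31): 0⊕1⊕1⊕1⊕1⊕1⊕0⊕1⊕0⊕1⊕1⊕0⊕1⊕0⊕0⊕1 = 0
s4 (pos 4,5,6,7,12,13,14,15,20,21,22,23,28,29,30,31): 0⊕0⊕1⊕1⊕1⊕0⊕0⊕1⊕1⊕1⊕1⊕0⊕1⊕1⊕0⊕1 = 0
s8 (pos 8,9,10,11,12,13,14,15,24,25,26,27,28,29,30,31): 0⊕0⊕1⊕1⊕1⊕0⊕0⊕1⊕1⊕0⊕1⊕0⊕1⊕1⊕0⊕1 = 1
s16 (pos 16,17,18,19,20,21,22,23,24,25,26,27,28,29,30,31): 1⊕0⊕0⊕1⊕1⊕1⊕1⊕0⊕1⊕0⊕1⊕0⊕1⊕1⊕0⊕1 = 0
Syndrome s16…s1 = 01001 → error at position 9.
Flip position 9: 1010011001110011001111010101101 → 1010011011110011001111010101101

1010011011110011001111010101101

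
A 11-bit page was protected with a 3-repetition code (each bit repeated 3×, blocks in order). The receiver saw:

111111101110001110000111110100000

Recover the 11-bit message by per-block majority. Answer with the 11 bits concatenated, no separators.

Block 1 (111): 3 ones → 1
Block 2 (111): 3 ones → 1
Block 3 (101): 2 ones → 1
Block 4 (110): 2 ones → 1
Block 5 (001): 1 one → 0
Block 6 (110): 2 ones → 1
Block 7 (000): 0 ones → 0
Block 8 (111): 3 ones → 1
Block 9 (110): 2 ones → 1
Block 10 (100): 1 one → 0
Block 11 (000): 0 ones → 0

11110101100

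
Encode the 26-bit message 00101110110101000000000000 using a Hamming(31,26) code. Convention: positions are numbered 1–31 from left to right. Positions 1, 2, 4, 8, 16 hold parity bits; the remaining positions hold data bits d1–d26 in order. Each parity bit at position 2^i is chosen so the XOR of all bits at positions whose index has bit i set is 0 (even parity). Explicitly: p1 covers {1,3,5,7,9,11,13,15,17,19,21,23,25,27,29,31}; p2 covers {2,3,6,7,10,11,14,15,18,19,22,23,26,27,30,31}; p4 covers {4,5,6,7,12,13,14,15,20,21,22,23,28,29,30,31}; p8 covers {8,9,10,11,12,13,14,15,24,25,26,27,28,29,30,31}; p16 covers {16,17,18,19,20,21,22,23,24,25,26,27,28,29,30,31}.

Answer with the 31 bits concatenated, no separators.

1101010111101100101000000000000

Place data at non-parity positions: p1 p2 0 p4 0 1 0 p8 1 1 1 0 1 1 0 p16 1 0 1 0 0 0 0 0 0 0 0 0 0 0 0
p1 (pos 1,3,5,7,9,11,13,15,17,19,21,23,25,27,29,31): XOR of data positions = 0⊕0⊕0⊕1⊕1⊕1⊕0⊕1⊕1⊕0⊕0⊕0⊕0⊕0⊕0 = 1
p2 (pos 2,3,6,7,10,11,14,15,18,19,22,23,26,27,30,31): XOR of data positions = 0⊕1⊕0⊕1⊕1⊕1⊕0⊕0⊕1⊕0⊕0⊕0⊕0⊕0⊕0 = 1
p4 (pos 4,5,6,7,12,13,14,15,20,21,22,23,28,29,30,31): XOR of data positions = 0⊕1⊕0⊕0⊕1⊕1⊕0⊕0⊕0⊕0⊕0⊕0⊕0⊕0⊕0 = 1
p8 (pos 8,9,10,11,12,13,14,15,24,25,26,27,28,29,30,31): XOR of data positions = 1⊕1⊕1⊕0⊕1⊕1⊕0⊕0⊕0⊕0⊕0⊕0⊕0⊕0⊕0 = 1
p16 (pos 16,17,18,19,20,21,22,23,24,25,26,27,28,29,30,31): XOR of data positions = 1⊕0⊕1⊕0⊕0⊕0⊕0⊕0⊕0⊕0⊕0⊕0⊕0⊕0⊕0 = 0
Codeword: 1101010111101100101000000000000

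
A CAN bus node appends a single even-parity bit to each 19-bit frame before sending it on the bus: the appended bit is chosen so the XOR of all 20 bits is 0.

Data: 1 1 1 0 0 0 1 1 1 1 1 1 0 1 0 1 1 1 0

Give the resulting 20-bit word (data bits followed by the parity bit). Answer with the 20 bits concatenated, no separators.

11100011111101011101

XOR of the 19 data bits: 1⊕1⊕1⊕0⊕0⊕0⊕1⊕1⊕1⊕1⊕1⊕1⊕0⊕1⊕0⊕1⊕1⊕1⊕0 = 1
Parity bit = 1 (so all 20 bits XOR to 0).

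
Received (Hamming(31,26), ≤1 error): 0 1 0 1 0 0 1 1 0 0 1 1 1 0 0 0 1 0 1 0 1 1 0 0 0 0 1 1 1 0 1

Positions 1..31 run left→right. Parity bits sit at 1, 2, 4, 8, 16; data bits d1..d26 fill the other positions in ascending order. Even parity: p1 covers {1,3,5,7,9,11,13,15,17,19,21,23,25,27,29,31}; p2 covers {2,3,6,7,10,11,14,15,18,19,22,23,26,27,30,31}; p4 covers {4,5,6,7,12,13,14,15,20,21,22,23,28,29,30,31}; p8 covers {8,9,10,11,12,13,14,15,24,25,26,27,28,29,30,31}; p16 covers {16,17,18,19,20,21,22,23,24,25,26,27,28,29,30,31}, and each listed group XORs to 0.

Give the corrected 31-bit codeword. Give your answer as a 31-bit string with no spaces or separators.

s1 (pos 1,3,5,7,9,11,13,15,17,19,21,23,25,27,29,31): 0⊕0⊕0⊕1⊕0⊕1⊕1⊕0⊕1⊕1⊕1⊕0⊕0⊕1⊕1⊕1 = 1
s2 (pos 2,3,6,7,10,11,14,15,18,19,22,23,26,27,30,31): 1⊕0⊕0⊕1⊕0⊕1⊕0⊕0⊕0⊕1⊕1⊕0⊕0⊕1⊕0⊕1 = 1
s4 (pos 4,5,6,7,12,13,14,15,20,21,22,23,28,29,30,31): 1⊕0⊕0⊕1⊕1⊕1⊕0⊕0⊕0⊕1⊕1⊕0⊕1⊕1⊕0⊕1 = 1
s8 (pos 8,9,10,11,12,13,14,15,24,25,26,27,28,29,30,31): 1⊕0⊕0⊕1⊕1⊕1⊕0⊕0⊕0⊕0⊕0⊕1⊕1⊕1⊕0⊕1 = 0
s16 (pos 16,17,18,19,20,21,22,23,24,25,26,27,28,29,30,31): 0⊕1⊕0⊕1⊕0⊕1⊕1⊕0⊕0⊕0⊕0⊕1⊕1⊕1⊕0⊕1 = 0
Syndrome s16…s1 = 00111 → error at position 7.
Flip position 7: 0101001100111000101011000011101 → 0101000100111000101011000011101

0101000100111000101011000011101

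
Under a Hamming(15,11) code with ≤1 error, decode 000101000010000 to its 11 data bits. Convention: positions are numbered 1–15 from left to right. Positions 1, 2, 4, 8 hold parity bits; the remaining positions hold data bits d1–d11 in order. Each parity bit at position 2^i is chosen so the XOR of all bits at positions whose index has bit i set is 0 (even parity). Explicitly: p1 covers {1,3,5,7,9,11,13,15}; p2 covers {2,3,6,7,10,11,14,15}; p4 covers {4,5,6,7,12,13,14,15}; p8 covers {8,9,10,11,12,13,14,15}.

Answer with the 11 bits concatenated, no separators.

00101010000

s1 (pos 1,3,5,7,9,11,13,15): 0⊕0⊕0⊕0⊕0⊕1⊕0⊕0 = 1
s2 (pos 2,3,6,7,10,11,14,15): 0⊕0⊕1⊕0⊕0⊕1⊕0⊕0 = 0
s4 (pos 4,5,6,7,12,13,14,15): 1⊕0⊕1⊕0⊕0⊕0⊕0⊕0 = 0
s8 (pos 8,9,10,11,12,13,14,15): 0⊕0⊕0⊕1⊕0⊕0⊕0⊕0 = 1
Syndrome s8…s1 = 1001 → error at position 9.
Flip position 9: 000101000010000 → 000101001010000
Read data bits from positions 3,5,6,7,9,10,11,12,13,14,15: 00101010000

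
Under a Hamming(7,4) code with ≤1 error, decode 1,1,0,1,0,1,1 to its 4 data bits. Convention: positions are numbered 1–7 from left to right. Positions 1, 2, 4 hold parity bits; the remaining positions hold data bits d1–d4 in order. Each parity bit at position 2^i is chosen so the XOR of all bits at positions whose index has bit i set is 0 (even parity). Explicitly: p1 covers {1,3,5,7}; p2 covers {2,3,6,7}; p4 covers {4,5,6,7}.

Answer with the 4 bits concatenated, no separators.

s1 (pos 1,3,5,7): 1⊕0⊕0⊕1 = 0
s2 (pos 2,3,6,7): 1⊕0⊕1⊕1 = 1
s4 (pos 4,5,6,7): 1⊕0⊕1⊕1 = 1
Syndrome s4…s1 = 110 → error at position 6.
Flip position 6: 1101011 → 1101001
Read data bits from positions 3,5,6,7: 0001

0001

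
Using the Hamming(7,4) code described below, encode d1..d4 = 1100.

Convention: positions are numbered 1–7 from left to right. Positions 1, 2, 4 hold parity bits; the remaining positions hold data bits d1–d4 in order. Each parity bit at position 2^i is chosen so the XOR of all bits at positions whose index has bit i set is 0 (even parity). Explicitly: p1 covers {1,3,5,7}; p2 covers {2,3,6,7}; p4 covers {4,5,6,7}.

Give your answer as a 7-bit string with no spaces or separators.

0111100

Place data at non-parity positions: p1 p2 1 p4 1 0 0
p1 (pos 1,3,5,7): XOR of data positions = 1⊕1⊕0 = 0
p2 (pos 2,3,6,7): XOR of data positions = 1⊕0⊕0 = 1
p4 (pos 4,5,6,7): XOR of data positions = 1⊕0⊕0 = 1
Codeword: 0111100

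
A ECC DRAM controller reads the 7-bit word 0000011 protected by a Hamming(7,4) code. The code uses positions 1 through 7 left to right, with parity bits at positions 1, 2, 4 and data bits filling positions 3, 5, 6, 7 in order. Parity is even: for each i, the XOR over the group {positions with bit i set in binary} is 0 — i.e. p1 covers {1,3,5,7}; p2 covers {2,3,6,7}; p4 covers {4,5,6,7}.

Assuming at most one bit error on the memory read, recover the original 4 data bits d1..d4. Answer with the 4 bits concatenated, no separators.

s1 (pos 1,3,5,7): 0⊕0⊕0⊕1 = 1
s2 (pos 2,3,6,7): 0⊕0⊕1⊕1 = 0
s4 (pos 4,5,6,7): 0⊕0⊕1⊕1 = 0
Syndrome s4…s1 = 001 → error at position 1.
Flip position 1: 0000011 → 1000011
Read data bits from positions 3,5,6,7: 0011

0011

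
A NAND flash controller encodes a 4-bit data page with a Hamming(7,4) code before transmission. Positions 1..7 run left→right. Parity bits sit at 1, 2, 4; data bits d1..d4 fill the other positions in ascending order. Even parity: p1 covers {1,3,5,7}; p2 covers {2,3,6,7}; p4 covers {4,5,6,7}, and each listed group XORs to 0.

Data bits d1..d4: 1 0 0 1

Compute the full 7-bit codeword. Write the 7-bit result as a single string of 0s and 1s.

0011001

Place data at non-parity positions: p1 p2 1 p4 0 0 1
p1 (pos 1,3,5,7): XOR of data positions = 1⊕0⊕1 = 0
p2 (pos 2,3,6,7): XOR of data positions = 1⊕0⊕1 = 0
p4 (pos 4,5,6,7): XOR of data positions = 0⊕0⊕1 = 1
Codeword: 0011001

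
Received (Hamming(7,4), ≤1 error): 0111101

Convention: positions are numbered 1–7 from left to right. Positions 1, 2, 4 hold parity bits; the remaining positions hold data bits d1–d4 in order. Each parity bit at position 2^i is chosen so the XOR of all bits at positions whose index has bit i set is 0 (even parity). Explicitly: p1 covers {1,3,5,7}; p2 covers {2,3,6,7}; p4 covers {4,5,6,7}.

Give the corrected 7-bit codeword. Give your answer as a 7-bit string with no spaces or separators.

s1 (pos 1,3,5,7): 0⊕1⊕1⊕1 = 1
s2 (pos 2,3,6,7): 1⊕1⊕0⊕1 = 1
s4 (pos 4,5,6,7): 1⊕1⊕0⊕1 = 1
Syndrome s4…s1 = 111 → error at position 7.
Flip position 7: 0111101 → 0111100

0111100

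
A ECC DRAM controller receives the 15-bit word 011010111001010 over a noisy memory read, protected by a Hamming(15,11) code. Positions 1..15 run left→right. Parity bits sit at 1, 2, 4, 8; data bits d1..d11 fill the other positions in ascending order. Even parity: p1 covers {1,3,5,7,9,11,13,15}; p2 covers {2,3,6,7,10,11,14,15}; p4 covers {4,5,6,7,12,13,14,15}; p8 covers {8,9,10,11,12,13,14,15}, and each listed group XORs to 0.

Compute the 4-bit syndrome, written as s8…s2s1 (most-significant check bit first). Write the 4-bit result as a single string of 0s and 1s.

s1 (pos 1,3,5,7,9,11,13,15): 0⊕1⊕1⊕1⊕1⊕0⊕0⊕0 = 0
s2 (pos 2,3,6,7,10,11,14,15): 1⊕1⊕0⊕1⊕0⊕0⊕1⊕0 = 0
s4 (pos 4,5,6,7,12,13,14,15): 0⊕1⊕0⊕1⊕1⊕0⊕1⊕0 = 0
s8 (pos 8,9,10,11,12,13,14,15): 1⊕1⊕0⊕0⊕1⊕0⊕1⊕0 = 0
Syndrome s8…s1 = 0000 → no error.

0000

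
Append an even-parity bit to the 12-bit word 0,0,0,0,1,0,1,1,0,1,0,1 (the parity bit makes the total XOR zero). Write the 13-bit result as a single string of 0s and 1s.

XOR of the 12 data bits: 0⊕0⊕0⊕0⊕1⊕0⊕1⊕1⊕0⊕1⊕0⊕1 = 1
Parity bit = 1 (so all 13 bits XOR to 0).

0000101101011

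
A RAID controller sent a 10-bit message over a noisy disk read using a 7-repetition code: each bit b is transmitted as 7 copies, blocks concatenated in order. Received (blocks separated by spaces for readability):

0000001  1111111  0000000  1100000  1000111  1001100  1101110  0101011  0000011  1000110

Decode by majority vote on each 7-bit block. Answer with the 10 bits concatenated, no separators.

Block 1 (0000001): 1 one → 0
Block 2 (1111111): 7 ones → 1
Block 3 (0000000): 0 ones → 0
Block 4 (1100000): 2 ones → 0
Block 5 (1000111): 4 ones → 1
Block 6 (1001100): 3 ones → 0
Block 7 (1101110): 5 ones → 1
Block 8 (0101011): 4 ones → 1
Block 9 (0000011): 2 ones → 0
Block 10 (1000110): 3 ones → 0

0100101100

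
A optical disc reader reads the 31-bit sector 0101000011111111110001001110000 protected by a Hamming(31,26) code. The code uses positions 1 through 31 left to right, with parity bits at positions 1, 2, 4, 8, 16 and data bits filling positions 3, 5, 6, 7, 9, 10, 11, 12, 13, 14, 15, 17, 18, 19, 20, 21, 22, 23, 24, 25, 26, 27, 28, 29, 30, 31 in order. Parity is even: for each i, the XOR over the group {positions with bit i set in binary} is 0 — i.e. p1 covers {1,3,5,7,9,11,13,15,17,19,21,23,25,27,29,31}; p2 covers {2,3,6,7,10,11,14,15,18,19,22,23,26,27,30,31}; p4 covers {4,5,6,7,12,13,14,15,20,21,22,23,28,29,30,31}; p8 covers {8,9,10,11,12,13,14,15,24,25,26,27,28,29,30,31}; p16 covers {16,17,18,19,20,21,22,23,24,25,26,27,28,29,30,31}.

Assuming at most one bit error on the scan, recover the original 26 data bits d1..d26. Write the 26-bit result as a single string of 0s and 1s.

00001111111111001001110000

s1 (pos 1,3,5,7,9,11,13,15,17,19,21,23,25,27,29,31): 0⊕0⊕0⊕0⊕1⊕1⊕1⊕1⊕1⊕0⊕0⊕0⊕1⊕1⊕0⊕0 = 1
s2 (pos 2,3,6,7,10,11,14,15,18,19,22,23,26,27,30,31): 1⊕0⊕0⊕0⊕1⊕1⊕1⊕1⊕1⊕0⊕1⊕0⊕1⊕1⊕0⊕0 = 1
s4 (pos 4,5,6,7,12,13,14,15,20,21,22,23,28,29,30,31): 1⊕0⊕0⊕0⊕1⊕1⊕1⊕1⊕0⊕0⊕1⊕0⊕0⊕0⊕0⊕0 = 0
s8 (pos 8,9,10,11,12,13,14,15,24,25,26,27,28,29,30,31): 0⊕1⊕1⊕1⊕1⊕1⊕1⊕1⊕0⊕1⊕1⊕1⊕0⊕0⊕0⊕0 = 0
s16 (pos 16,17,18,19,20,21,22,23,24,25,26,27,28,29,30,31): 1⊕1⊕1⊕0⊕0⊕0⊕1⊕0⊕0⊕1⊕1⊕1⊕0⊕0⊕0⊕0 = 1
Syndrome s16…s1 = 10011 → error at position 19.
Flip position 19: 0101000011111111110001001110000 → 0101000011111111111001001110000
Read data bits from positions 3,5,6,7,9,10,11,12,13,14,15,17,18,19,20,21,22,23,24,25,26,27,28,29,30,31: 00001111111111001001110000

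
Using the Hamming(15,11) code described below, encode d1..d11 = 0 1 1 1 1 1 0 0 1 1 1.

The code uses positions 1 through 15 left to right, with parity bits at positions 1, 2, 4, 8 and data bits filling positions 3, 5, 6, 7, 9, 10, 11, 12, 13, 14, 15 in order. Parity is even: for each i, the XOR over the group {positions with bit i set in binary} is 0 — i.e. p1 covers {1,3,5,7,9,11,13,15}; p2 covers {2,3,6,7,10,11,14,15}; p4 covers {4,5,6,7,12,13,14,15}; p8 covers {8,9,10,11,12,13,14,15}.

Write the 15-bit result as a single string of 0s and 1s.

110011111100111

Place data at non-parity positions: p1 p2 0 p4 1 1 1 p8 1 1 0 0 1 1 1
p1 (pos 1,3,5,7,9,11,13,15): XOR of data positions = 0⊕1⊕1⊕1⊕0⊕1⊕1 = 1
p2 (pos 2,3,6,7,10,11,14,15): XOR of data positions = 0⊕1⊕1⊕1⊕0⊕1⊕1 = 1
p4 (pos 4,5,6,7,12,13,14,15): XOR of data positions = 1⊕1⊕1⊕0⊕1⊕1⊕1 = 0
p8 (pos 8,9,10,11,12,13,14,15): XOR of data positions = 1⊕1⊕0⊕0⊕1⊕1⊕1 = 1
Codeword: 110011111100111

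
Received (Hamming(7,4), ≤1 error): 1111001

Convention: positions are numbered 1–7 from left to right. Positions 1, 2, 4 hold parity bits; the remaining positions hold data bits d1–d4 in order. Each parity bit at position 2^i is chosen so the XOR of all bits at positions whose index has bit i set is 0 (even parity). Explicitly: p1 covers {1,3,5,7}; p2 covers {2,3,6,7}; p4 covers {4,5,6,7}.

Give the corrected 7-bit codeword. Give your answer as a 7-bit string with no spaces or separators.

s1 (pos 1,3,5,7): 1⊕1⊕0⊕1 = 1
s2 (pos 2,3,6,7): 1⊕1⊕0⊕1 = 1
s4 (pos 4,5,6,7): 1⊕0⊕0⊕1 = 0
Syndrome s4…s1 = 011 → error at position 3.
Flip position 3: 1111001 → 1101001

1101001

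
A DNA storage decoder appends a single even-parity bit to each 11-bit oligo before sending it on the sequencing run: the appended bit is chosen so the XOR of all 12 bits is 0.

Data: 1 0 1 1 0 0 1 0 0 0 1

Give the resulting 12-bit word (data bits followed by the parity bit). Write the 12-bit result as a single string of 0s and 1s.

101100100011

XOR of the 11 data bits: 1⊕0⊕1⊕1⊕0⊕0⊕1⊕0⊕0⊕0⊕1 = 1
Parity bit = 1 (so all 12 bits XOR to 0).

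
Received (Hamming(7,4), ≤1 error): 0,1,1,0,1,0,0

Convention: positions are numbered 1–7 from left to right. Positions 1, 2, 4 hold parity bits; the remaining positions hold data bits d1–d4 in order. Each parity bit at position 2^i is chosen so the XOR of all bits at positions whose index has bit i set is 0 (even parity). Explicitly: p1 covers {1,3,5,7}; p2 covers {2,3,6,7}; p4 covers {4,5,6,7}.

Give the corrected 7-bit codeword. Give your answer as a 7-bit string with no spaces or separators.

s1 (pos 1,3,5,7): 0⊕1⊕1⊕0 = 0
s2 (pos 2,3,6,7): 1⊕1⊕0⊕0 = 0
s4 (pos 4,5,6,7): 0⊕1⊕0⊕0 = 1
Syndrome s4…s1 = 100 → error at position 4.
Flip position 4: 0110100 → 0111100

0111100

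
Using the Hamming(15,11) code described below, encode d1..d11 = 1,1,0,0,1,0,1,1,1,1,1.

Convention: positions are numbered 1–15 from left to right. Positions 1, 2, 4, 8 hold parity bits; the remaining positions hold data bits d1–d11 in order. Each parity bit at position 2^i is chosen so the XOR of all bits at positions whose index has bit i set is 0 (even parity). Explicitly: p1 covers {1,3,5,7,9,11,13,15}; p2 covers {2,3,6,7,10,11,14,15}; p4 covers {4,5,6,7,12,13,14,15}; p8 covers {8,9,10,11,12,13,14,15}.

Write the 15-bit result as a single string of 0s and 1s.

001110001011111

Place data at non-parity positions: p1 p2 1 p4 1 0 0 p8 1 0 1 1 1 1 1
p1 (pos 1,3,5,7,9,11,13,15): XOR of data positions = 1⊕1⊕0⊕1⊕1⊕1⊕1 = 0
p2 (pos 2,3,6,7,10,11,14,15): XOR of data positions = 1⊕0⊕0⊕0⊕1⊕1⊕1 = 0
p4 (pos 4,5,6,7,12,13,14,15): XOR of data positions = 1⊕0⊕0⊕1⊕1⊕1⊕1 = 1
p8 (pos 8,9,10,11,12,13,14,15): XOR of data positions = 1⊕0⊕1⊕1⊕1⊕1⊕1 = 0
Codeword: 001110001011111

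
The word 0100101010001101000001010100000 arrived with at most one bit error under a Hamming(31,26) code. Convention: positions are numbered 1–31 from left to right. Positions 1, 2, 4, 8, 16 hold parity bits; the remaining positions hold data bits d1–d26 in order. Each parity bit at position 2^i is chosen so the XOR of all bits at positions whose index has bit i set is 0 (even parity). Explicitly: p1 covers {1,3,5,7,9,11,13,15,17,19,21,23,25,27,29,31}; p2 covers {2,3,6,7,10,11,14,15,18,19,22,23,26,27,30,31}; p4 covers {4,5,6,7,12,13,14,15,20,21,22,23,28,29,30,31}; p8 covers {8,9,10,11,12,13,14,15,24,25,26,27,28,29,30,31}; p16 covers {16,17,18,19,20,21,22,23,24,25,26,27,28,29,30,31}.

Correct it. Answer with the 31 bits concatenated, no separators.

0100101010001001000001010100000

s1 (pos 1,3,5,7,9,11,13,15,17,19,21,23,25,27,29,31): 0⊕0⊕1⊕1⊕1⊕0⊕1⊕0⊕0⊕0⊕0⊕0⊕0⊕0⊕0⊕0 = 0
s2 (pos 2,3,6,7,10,11,14,15,18,19,22,23,26,27,30,31): 1⊕0⊕0⊕1⊕0⊕0⊕1⊕0⊕0⊕0⊕1⊕0⊕1⊕0⊕0⊕0 = 1
s4 (pos 4,5,6,7,12,13,14,15,20,21,22,23,28,29,30,31): 0⊕1⊕0⊕1⊕0⊕1⊕1⊕0⊕0⊕0⊕1⊕0⊕0⊕0⊕0⊕0 = 1
s8 (pos 8,9,10,11,12,13,14,15,24,25,26,27,28,29,30,31): 0⊕1⊕0⊕0⊕0⊕1⊕1⊕0⊕1⊕0⊕1⊕0⊕0⊕0⊕0⊕0 = 1
s16 (pos 16,17,18,19,20,21,22,23,24,25,26,27,28,29,30,31): 1⊕0⊕0⊕0⊕0⊕0⊕1⊕0⊕1⊕0⊕1⊕0⊕0⊕0⊕0⊕0 = 0
Syndrome s16…s1 = 01110 → error at position 14.
Flip position 14: 0100101010001101000001010100000 → 0100101010001001000001010100000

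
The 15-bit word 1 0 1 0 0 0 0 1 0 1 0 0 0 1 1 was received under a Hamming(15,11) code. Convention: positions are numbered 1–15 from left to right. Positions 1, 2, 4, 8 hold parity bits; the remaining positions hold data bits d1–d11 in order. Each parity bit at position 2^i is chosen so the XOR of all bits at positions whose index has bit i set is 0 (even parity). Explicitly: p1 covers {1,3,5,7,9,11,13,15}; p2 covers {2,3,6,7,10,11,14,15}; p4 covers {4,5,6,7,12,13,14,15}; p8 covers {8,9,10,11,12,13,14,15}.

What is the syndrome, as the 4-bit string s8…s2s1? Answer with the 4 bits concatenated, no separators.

s1 (pos 1,3,5,7,9,11,13,15): 1⊕1⊕0⊕0⊕0⊕0⊕0⊕1 = 1
s2 (pos 2,3,6,7,10,11,14,15): 0⊕1⊕0⊕0⊕1⊕0⊕1⊕1 = 0
s4 (pos 4,5,6,7,12,13,14,15): 0⊕0⊕0⊕0⊕0⊕0⊕1⊕1 = 0
s8 (pos 8,9,10,11,12,13,14,15): 1⊕0⊕1⊕0⊕0⊕0⊕1⊕1 = 0
Syndrome s8…s1 = 0001 → error at position 1.

0001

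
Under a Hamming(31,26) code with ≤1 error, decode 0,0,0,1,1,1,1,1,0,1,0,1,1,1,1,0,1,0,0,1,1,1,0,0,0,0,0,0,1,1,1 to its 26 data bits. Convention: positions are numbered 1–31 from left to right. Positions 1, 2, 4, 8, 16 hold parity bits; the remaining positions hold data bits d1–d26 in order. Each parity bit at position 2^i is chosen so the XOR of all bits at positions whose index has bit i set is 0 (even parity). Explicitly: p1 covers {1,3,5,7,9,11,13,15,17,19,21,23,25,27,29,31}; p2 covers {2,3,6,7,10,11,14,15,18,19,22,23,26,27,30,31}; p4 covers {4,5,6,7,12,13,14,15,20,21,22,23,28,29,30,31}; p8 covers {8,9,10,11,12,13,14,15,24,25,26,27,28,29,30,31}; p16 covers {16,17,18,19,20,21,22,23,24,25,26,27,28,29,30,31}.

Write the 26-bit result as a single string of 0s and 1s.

s1 (pos 1,3,5,7,9,11,13,15,17,19,21,23,25,27,29,31): 0⊕0⊕1⊕1⊕0⊕0⊕1⊕1⊕1⊕0⊕1⊕0⊕0⊕0⊕1⊕1 = 0
s2 (pos 2,3,6,7,10,11,14,15,18,19,22,23,26,27,30,31): 0⊕0⊕1⊕1⊕1⊕0⊕1⊕1⊕0⊕0⊕1⊕0⊕0⊕0⊕1⊕1 = 0
s4 (pos 4,5,6,7,12,13,14,15,20,21,22,23,28,29,30,31): 1⊕1⊕1⊕1⊕1⊕1⊕1⊕1⊕1⊕1⊕1⊕0⊕0⊕1⊕1⊕1 = 0
s8 (pos 8,9,10,11,12,13,14,15,24,25,26,27,28,29,30,31): 1⊕0⊕1⊕0⊕1⊕1⊕1⊕1⊕0⊕0⊕0⊕0⊕0⊕1⊕1⊕1 = 1
s16 (pos 16,17,18,19,20,21,22,23,24,25,26,27,28,29,30,31): 0⊕1⊕0⊕0⊕1⊕1⊕1⊕0⊕0⊕0⊕0⊕0⊕0⊕1⊕1⊕1 = 1
Syndrome s16…s1 = 11000 → error at position 24.
Flip position 24: 0001111101011110100111000000111 → 0001111101011110100111010000111
Read data bits from positions 3,5,6,7,9,10,11,12,13,14,15,17,18,19,20,21,22,23,24,25,26,27,28,29,30,31: 01110101111100111010000111

01110101111100111010000111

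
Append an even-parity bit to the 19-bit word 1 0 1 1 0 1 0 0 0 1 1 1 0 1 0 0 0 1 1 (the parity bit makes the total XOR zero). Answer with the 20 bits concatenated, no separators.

10110100011101000110

XOR of the 19 data bits: 1⊕0⊕1⊕1⊕0⊕1⊕0⊕0⊕0⊕1⊕1⊕1⊕0⊕1⊕0⊕0⊕0⊕1⊕1 = 0
Parity bit = 0 (so all 20 bits XOR to 0).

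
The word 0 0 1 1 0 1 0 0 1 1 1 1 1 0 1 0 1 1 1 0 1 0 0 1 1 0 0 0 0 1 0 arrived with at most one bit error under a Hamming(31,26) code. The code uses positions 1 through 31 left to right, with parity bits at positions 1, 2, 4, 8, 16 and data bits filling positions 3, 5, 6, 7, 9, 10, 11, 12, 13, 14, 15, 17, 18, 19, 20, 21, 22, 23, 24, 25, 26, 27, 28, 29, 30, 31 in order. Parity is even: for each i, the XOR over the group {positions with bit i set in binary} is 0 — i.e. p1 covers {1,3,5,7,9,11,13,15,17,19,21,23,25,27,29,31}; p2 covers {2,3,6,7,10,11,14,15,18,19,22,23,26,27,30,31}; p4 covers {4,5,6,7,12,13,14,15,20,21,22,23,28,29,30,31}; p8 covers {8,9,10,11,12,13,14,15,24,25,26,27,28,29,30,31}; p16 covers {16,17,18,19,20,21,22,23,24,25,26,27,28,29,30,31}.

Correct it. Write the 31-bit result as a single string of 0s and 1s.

s1 (pos 1,3,5,7,9,11,13,15,17,19,21,23,25,27,29,31): 0⊕1⊕0⊕0⊕1⊕1⊕1⊕1⊕1⊕1⊕1⊕0⊕1⊕0⊕0⊕0 = 1
s2 (pos 2,3,6,7,10,11,14,15,18,19,22,23,26,27,30,31): 0⊕1⊕1⊕0⊕1⊕1⊕0⊕1⊕1⊕1⊕0⊕0⊕0⊕0⊕1⊕0 = 0
s4 (pos 4,5,6,7,12,13,14,15,20,21,22,23,28,29,30,31): 1⊕0⊕1⊕0⊕1⊕1⊕0⊕1⊕0⊕1⊕0⊕0⊕0⊕0⊕1⊕0 = 1
s8 (pos 8,9,10,11,12,13,14,15,24,25,26,27,28,29,30,31): 0⊕1⊕1⊕1⊕1⊕1⊕0⊕1⊕1⊕1⊕0⊕0⊕0⊕0⊕1⊕0 = 1
s16 (pos 16,17,18,19,20,21,22,23,24,25,26,27,28,29,30,31): 0⊕1⊕1⊕1⊕0⊕1⊕0⊕0⊕1⊕1⊕0⊕0⊕0⊕0⊕1⊕0 = 1
Syndrome s16…s1 = 11101 → error at position 29.
Flip position 29: 0011010011111010111010011000010 → 0011010011111010111010011000110

0011010011111010111010011000110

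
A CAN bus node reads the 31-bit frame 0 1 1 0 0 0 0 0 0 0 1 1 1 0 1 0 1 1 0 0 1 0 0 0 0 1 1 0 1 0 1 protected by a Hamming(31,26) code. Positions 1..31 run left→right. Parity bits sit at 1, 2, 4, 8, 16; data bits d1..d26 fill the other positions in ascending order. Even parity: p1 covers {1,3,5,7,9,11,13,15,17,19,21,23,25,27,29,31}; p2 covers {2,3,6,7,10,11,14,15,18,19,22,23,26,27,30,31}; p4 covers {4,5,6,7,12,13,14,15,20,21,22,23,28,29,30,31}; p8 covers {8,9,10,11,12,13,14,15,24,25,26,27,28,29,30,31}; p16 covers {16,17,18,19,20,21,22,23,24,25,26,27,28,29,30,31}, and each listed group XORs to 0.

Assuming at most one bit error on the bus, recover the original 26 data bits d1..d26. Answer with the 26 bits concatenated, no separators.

s1 (pos 1,3,5,7,9,11,13,15,17,19,21,23,25,27,29,31): 0⊕1⊕0⊕0⊕0⊕1⊕1⊕1⊕1⊕0⊕1⊕0⊕0⊕1⊕1⊕1 = 1
s2 (pos 2,3,6,7,10,11,14,15,18,19,22,23,26,27,30,31): 1⊕1⊕0⊕0⊕0⊕1⊕0⊕1⊕1⊕0⊕0⊕0⊕1⊕1⊕0⊕1 = 0
s4 (pos 4,5,6,7,12,13,14,15,20,21,22,23,28,29,30,31): 0⊕0⊕0⊕0⊕1⊕1⊕0⊕1⊕0⊕1⊕0⊕0⊕0⊕1⊕0⊕1 = 0
s8 (pos 8,9,10,11,12,13,14,15,24,25,26,27,28,29,30,31): 0⊕0⊕0⊕1⊕1⊕1⊕0⊕1⊕0⊕0⊕1⊕1⊕0⊕1⊕0⊕1 = 0
s16 (pos 16,17,18,19,20,21,22,23,24,25,26,27,28,29,30,31): 0⊕1⊕1⊕0⊕0⊕1⊕0⊕0⊕0⊕0⊕1⊕1⊕0⊕1⊕0⊕1 = 1
Syndrome s16…s1 = 10001 → error at position 17.
Flip position 17: 0110000000111010110010000110101 → 0110000000111010010010000110101
Read data bits from positions 3,5,6,7,9,10,11,12,13,14,15,17,18,19,20,21,22,23,24,25,26,27,28,29,30,31: 10000011101010010000110101

10000011101010010000110101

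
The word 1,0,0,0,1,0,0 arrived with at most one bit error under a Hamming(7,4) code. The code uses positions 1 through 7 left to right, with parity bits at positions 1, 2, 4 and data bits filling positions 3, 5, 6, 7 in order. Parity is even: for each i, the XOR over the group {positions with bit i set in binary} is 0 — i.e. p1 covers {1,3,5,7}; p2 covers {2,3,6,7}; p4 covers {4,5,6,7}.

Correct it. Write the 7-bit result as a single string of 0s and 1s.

s1 (pos 1,3,5,7): 1⊕0⊕1⊕0 = 0
s2 (pos 2,3,6,7): 0⊕0⊕0⊕0 = 0
s4 (pos 4,5,6,7): 0⊕1⊕0⊕0 = 1
Syndrome s4…s1 = 100 → error at position 4.
Flip position 4: 1000100 → 1001100

1001100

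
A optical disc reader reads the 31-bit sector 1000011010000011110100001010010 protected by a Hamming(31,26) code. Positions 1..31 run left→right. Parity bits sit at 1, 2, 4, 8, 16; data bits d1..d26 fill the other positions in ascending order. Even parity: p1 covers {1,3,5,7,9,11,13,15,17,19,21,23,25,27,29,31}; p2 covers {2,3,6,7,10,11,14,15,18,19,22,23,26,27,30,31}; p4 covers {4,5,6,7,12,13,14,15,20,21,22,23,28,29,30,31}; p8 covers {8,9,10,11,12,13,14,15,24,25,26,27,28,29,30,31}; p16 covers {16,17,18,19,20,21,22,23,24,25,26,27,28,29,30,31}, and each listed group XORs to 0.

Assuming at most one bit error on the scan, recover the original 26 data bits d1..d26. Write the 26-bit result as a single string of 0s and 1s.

s1 (pos 1,3,5,7,9,11,13,15,17,19,21,23,25,27,29,31): 1⊕0⊕0⊕1⊕1⊕0⊕0⊕1⊕1⊕0⊕0⊕0⊕1⊕1⊕0⊕0 = 1
s2 (pos 2,3,6,7,10,11,14,15,18,19,22,23,26,27,30,31): 0⊕0⊕1⊕1⊕0⊕0⊕0⊕1⊕1⊕0⊕0⊕0⊕0⊕1⊕1⊕0 = 0
s4 (pos 4,5,6,7,12,13,14,15,20,21,22,23,28,29,30,31): 0⊕0⊕1⊕1⊕0⊕0⊕0⊕1⊕1⊕0⊕0⊕0⊕0⊕0⊕1⊕0 = 1
s8 (pos 8,9,10,11,12,13,14,15,24,25,26,27,28,29,30,31): 0⊕1⊕0⊕0⊕0⊕0⊕0⊕1⊕0⊕1⊕0⊕1⊕0⊕0⊕1⊕0 = 1
s16 (pos 16,17,18,19,20,21,22,23,24,25,26,27,28,29,30,31): 1⊕1⊕1⊕0⊕1⊕0⊕0⊕0⊕0⊕1⊕0⊕1⊕0⊕0⊕1⊕0 = 1
Syndrome s16…s1 = 11101 → error at position 29.
Flip position 29: 1000011010000011110100001010010 → 1000011010000011110100001010110
Read data bits from positions 3,5,6,7,9,10,11,12,13,14,15,17,18,19,20,21,22,23,24,25,26,27,28,29,30,31: 00111000001110100001010110

00111000001110100001010110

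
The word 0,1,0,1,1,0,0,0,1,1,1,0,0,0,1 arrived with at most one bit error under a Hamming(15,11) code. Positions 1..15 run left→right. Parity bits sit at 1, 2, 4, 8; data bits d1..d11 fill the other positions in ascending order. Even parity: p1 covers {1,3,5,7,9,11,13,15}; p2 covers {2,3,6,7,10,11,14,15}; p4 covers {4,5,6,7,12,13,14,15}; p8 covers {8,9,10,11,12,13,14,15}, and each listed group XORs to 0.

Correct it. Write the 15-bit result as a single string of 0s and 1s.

010010001110001

s1 (pos 1,3,5,7,9,11,13,15): 0⊕0⊕1⊕0⊕1⊕1⊕0⊕1 = 0
s2 (pos 2,3,6,7,10,11,14,15): 1⊕0⊕0⊕0⊕1⊕1⊕0⊕1 = 0
s4 (pos 4,5,6,7,12,13,14,15): 1⊕1⊕0⊕0⊕0⊕0⊕0⊕1 = 1
s8 (pos 8,9,10,11,12,13,14,15): 0⊕1⊕1⊕1⊕0⊕0⊕0⊕1 = 0
Syndrome s8…s1 = 0100 → error at position 4.
Flip position 4: 010110001110001 → 010010001110001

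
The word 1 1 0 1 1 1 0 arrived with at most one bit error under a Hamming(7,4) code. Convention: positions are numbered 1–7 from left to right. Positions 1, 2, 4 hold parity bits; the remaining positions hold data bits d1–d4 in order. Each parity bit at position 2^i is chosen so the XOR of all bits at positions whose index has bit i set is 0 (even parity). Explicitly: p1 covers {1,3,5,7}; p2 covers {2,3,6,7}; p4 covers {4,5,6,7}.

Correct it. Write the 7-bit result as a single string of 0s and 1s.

1100110

s1 (pos 1,3,5,7): 1⊕0⊕1⊕0 = 0
s2 (pos 2,3,6,7): 1⊕0⊕1⊕0 = 0
s4 (pos 4,5,6,7): 1⊕1⊕1⊕0 = 1
Syndrome s4…s1 = 100 → error at position 4.
Flip position 4: 1101110 → 1100110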